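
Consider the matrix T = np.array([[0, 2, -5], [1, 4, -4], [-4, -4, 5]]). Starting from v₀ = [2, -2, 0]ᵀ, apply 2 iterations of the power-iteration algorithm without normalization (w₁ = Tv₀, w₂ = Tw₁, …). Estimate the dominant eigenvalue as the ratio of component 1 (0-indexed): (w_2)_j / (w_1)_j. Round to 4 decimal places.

λ ≈ 4.6667

w1 = Tv₀ = (0·2 + 2·(-2) + (-5)·0; 1·2 + 4·(-2) + (-4)·0; (-4)·2 + (-4)·(-2) + 5·0) = (-4, -6, 0)
w2 = Tw1 = (0·(-4) + 2·(-6) + (-5)·0; 1·(-4) + 4·(-6) + (-4)·0; (-4)·(-4) + (-4)·(-6) + 5·0) = (-12, -28, 40)
Ratio at component: -28 / -6 = 4.6667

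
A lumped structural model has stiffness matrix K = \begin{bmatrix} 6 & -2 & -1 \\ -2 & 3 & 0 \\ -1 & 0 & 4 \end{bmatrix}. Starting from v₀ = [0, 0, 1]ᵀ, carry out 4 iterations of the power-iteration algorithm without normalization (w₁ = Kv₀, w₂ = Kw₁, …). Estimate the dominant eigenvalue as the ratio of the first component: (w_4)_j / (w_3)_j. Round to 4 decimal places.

w1 = Kv₀ = (6·0 + (-2)·0 + (-1)·1; (-2)·0 + 3·0 + 0·1; (-1)·0 + 0·0 + 4·1) = (-1, 0, 4)
w2 = Kw1 = (6·(-1) + (-2)·0 + (-1)·4; (-2)·(-1) + 3·0 + 0·4; (-1)·(-1) + 0·0 + 4·4) = (-10, 2, 17)
w3 = Kw2 = (-81, 26, 78)
w4 = Kw3 = (-616, 240, 393)
Ratio at component: -616 / -81 = 7.6049

λ ≈ 7.6049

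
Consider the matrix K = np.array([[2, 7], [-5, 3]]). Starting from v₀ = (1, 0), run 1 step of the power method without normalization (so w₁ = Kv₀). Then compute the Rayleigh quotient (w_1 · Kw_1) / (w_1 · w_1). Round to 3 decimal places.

2.172

w1 = Kv₀ = (2, -5)
Kw1 = (-31, -25)
w1·Kw1 = 2·(-31) + (-5)·(-25) = 63; w1·w1 = 2·2 + (-5)·(-5) = 29
λ ≈ 63/29 = 2.172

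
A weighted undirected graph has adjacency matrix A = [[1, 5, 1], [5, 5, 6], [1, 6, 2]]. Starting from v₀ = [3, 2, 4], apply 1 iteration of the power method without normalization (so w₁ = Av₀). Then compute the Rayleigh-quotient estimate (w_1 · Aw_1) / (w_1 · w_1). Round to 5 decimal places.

w1 = Av₀ = (1·3 + 5·2 + 1·4; 5·3 + 5·2 + 6·4; 1·3 + 6·2 + 2·4) = (17, 49, 23)
Aw1 = (285, 468, 357)
w1·Aw1 = 17·285 + 49·468 + 23·357 = 35988; w1·w1 = 17·17 + 49·49 + 23·23 = 3219
λ ≈ 35988/3219 = 11.17987

λ ≈ 11.17987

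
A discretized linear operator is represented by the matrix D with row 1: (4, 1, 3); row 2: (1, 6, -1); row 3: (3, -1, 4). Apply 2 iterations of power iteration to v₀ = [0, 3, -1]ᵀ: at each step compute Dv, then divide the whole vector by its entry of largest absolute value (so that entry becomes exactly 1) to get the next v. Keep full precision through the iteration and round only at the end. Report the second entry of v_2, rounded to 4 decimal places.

Dv0 = (0.00000, 19.00000, -7.00000); divide by 19.00000 → v1 = (0.00000, 1.00000, -0.36842)
Dv1 = (-0.10526, 6.36842, -2.47368); divide by 6.36842 → v2 = (-0.01653, 1.00000, -0.38843)
Requested entry of v2: 121/121 = 1.0000

1.0000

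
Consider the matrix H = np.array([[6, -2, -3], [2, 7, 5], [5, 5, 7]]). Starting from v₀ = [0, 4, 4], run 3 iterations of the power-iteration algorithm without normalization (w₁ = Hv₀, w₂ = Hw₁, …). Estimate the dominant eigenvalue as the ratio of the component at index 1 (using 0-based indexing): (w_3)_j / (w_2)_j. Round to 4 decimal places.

w1 = Hv₀ = (-20, 48, 48)
w2 = Hw1 = (-360, 536, 476)
w3 = Hw2 = (-4660, 5412, 4212)
Ratio at component: 5412 / 536 = 10.0970

λ ≈ 10.0970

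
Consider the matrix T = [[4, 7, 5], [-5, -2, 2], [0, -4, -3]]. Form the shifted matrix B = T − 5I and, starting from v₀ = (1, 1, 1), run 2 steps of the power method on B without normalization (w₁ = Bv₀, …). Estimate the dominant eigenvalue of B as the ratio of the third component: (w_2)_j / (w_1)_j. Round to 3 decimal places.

B = T − 5I has rows (-1, 7, 5); (-5, -7, 2); (0, -4, -8)
w1 = Bv₀ = ((-1)·1 + 7·1 + 5·1; (-5)·1 + (-7)·1 + 2·1; 0·1 + (-4)·1 + (-8)·1) = (11, -10, -12)
w2 = Bw1 = ((-1)·11 + 7·(-10) + 5·(-12); (-5)·11 + (-7)·(-10) + 2·(-12); 0·11 + (-4)·(-10) + (-8)·(-12)) = (-141, -9, 136)
Ratio: 136/-12 = -11.333

-11.333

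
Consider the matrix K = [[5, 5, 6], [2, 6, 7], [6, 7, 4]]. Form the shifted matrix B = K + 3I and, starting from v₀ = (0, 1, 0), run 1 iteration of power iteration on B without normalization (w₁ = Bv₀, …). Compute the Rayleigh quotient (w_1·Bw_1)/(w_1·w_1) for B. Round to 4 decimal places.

18.6387

B = K + 3I has rows (8, 5, 6); (2, 9, 7); (6, 7, 7)
w1 = Bv₀ = (5, 9, 7)
Bw1 = (127, 140, 142)
w1·Bw1 = 2889; w1·w1 = 155; μ ≈ 2889/155 = 18.6387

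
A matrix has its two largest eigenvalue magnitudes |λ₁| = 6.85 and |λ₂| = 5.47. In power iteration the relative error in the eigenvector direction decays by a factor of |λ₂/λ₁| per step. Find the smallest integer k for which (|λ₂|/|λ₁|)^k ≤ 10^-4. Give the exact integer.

41

|λ₂/λ₁| = 5.47/6.85 = 0.79854
Need k ≥ ln(10^-4) / ln(0.79854) = -9.2103 / -0.2250 ≈ 40.940
Smallest integer k satisfying the bound: 41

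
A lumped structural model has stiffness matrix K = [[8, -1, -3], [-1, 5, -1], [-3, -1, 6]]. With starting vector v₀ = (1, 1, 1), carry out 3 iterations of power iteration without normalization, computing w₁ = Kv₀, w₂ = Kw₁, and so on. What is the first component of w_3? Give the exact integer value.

w1 = Kv₀ = (4, 3, 2)
w2 = Kw1 = (23, 9, -3)
w3 = Kw2 = (184, 25, -96)
The requested component of w3 is 184.

184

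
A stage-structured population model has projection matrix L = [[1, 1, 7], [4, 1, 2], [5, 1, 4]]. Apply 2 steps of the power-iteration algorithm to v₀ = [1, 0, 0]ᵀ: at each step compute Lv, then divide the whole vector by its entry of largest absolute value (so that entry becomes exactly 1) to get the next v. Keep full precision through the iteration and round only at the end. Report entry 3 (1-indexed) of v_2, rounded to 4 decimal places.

0.7250

Lv0 = (1.00000, 4.00000, 5.00000); divide by 5.00000 → v1 = (0.20000, 0.80000, 1.00000)
Lv1 = (8.00000, 3.60000, 5.80000); divide by 8.00000 → v2 = (1.00000, 0.45000, 0.72500)
Requested entry of v2: 29/40 = 0.7250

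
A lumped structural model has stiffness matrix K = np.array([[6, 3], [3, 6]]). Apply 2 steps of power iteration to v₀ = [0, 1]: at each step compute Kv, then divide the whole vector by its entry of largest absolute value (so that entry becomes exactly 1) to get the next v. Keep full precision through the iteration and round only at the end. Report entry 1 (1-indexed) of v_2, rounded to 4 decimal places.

Kv0 = (3.00000, 6.00000); divide by 6.00000 → v1 = (0.50000, 1.00000)
Kv1 = (6.00000, 7.50000); divide by 7.50000 → v2 = (0.80000, 1.00000)
Requested entry of v2: 36/45 = 0.8000

0.8000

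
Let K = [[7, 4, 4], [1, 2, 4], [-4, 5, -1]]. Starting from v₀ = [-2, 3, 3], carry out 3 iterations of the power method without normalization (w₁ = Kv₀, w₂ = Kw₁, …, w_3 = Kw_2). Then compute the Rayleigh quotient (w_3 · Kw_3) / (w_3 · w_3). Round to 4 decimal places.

w1 = Kv₀ = (7·(-2) + 4·3 + 4·3; 1·(-2) + 2·3 + 4·3; (-4)·(-2) + 5·3 + (-1)·3) = (10, 16, 20)
w2 = Kw1 = (7·10 + 4·16 + 4·20; 1·10 + 2·16 + 4·20; (-4)·10 + 5·16 + (-1)·20) = (214, 122, 20)
w3 = Kw2 = (2066, 538, -266)
Kw3 = (15550, 2078, -5308)
w3·Kw3 = 2066·15550 + 538·2078 + (-266)·(-5308) = 34656192; w3·w3 = 2066·2066 + 538·538 + (-266)·(-266) = 4628556
λ ≈ 34656192/4628556 = 7.4875

λ ≈ 7.4875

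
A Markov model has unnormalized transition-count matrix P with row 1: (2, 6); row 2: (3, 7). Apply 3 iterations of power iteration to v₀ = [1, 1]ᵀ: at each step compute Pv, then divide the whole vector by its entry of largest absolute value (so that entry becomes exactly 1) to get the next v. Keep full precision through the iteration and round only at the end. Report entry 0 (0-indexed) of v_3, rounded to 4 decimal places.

Pv0 = (8.00000, 10.00000); divide by 10.00000 → v1 = (0.80000, 1.00000)
Pv1 = (7.60000, 9.40000); divide by 9.40000 → v2 = (0.80851, 1.00000)
Pv2 = (7.61702, 9.42553); divide by 9.42553 → v3 = (0.80813, 1.00000)
Requested entry of v3: 716/886 = 0.8081

0.8081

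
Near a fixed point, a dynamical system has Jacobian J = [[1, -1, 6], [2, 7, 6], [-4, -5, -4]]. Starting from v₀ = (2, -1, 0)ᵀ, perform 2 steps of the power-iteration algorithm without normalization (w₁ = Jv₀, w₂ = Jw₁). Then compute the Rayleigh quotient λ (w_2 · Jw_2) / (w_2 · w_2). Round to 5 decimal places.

4.39506

w1 = Jv₀ = (3, -3, -3)
w2 = Jw1 = (-12, -33, 15)
Jw2 = (111, -165, 153)
w2·Jw2 = (-12)·111 + (-33)·(-165) + 15·153 = 6408; w2·w2 = (-12)·(-12) + (-33)·(-33) + 15·15 = 1458
λ ≈ 6408/1458 = 4.39506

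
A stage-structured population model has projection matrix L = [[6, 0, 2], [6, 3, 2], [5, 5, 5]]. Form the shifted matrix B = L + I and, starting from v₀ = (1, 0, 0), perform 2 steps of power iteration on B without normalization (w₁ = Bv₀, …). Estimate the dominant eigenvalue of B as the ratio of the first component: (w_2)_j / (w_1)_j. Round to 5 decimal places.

B = L + I has rows (7, 0, 2); (6, 4, 2); (5, 5, 6)
w1 = Bv₀ = (7·1 + 0·0 + 2·0; 6·1 + 4·0 + 2·0; 5·1 + 5·0 + 6·0) = (7, 6, 5)
w2 = Bw1 = (7·7 + 0·6 + 2·5; 6·7 + 4·6 + 2·5; 5·7 + 5·6 + 6·5) = (59, 76, 95)
Ratio: 59/7 = 8.42857

μ ≈ 8.42857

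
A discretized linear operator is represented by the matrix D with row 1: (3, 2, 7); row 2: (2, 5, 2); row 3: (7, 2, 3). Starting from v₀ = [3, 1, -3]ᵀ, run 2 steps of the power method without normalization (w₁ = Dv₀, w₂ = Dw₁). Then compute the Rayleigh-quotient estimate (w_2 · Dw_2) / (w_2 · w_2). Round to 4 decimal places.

λ ≈ 1.7251

w1 = Dv₀ = (3·3 + 2·1 + 7·(-3); 2·3 + 5·1 + 2·(-3); 7·3 + 2·1 + 3·(-3)) = (-10, 5, 14)
w2 = Dw1 = (3·(-10) + 2·5 + 7·14; 2·(-10) + 5·5 + 2·14; 7·(-10) + 2·5 + 3·14) = (78, 33, -18)
Dw2 = (174, 285, 558)
w2·Dw2 = 78·174 + 33·285 + (-18)·558 = 12933; w2·w2 = 78·78 + 33·33 + (-18)·(-18) = 7497
λ ≈ 12933/7497 = 1.7251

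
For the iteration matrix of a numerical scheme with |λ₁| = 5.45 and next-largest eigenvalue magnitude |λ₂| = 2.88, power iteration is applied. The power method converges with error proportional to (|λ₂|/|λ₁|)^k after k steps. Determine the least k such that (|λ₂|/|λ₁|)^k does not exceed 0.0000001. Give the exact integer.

26

|λ₂/λ₁| = 2.88/5.45 = 0.52844
Need k ≥ ln(0.0000001) / ln(0.52844) = -16.1181 / -0.6378 ≈ 25.270
Smallest integer k satisfying the bound: 26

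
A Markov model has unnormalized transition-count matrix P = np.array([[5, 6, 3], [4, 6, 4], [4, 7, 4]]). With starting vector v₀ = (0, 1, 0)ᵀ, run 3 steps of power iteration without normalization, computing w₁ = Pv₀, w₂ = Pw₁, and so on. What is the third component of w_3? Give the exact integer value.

w1 = Pv₀ = (5·0 + 6·1 + 3·0; 4·0 + 6·1 + 4·0; 4·0 + 7·1 + 4·0) = (6, 6, 7)
w2 = Pw1 = (5·6 + 6·6 + 3·7; 4·6 + 6·6 + 4·7; 4·6 + 7·6 + 4·7) = (87, 88, 94)
w3 = Pw2 = (1245, 1252, 1340)
The requested component of w3 is 1340.

1340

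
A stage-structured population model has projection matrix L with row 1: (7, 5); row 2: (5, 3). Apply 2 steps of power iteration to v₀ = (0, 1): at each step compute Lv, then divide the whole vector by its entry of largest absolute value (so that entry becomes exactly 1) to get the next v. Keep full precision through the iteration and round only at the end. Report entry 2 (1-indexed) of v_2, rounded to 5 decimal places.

0.68000

Lv0 = (5.000000, 3.000000); divide by 5.000000 → v1 = (1.000000, 0.600000)
Lv1 = (10.000000, 6.800000); divide by 10.000000 → v2 = (1.000000, 0.680000)
Requested entry of v2: 34/50 = 0.68000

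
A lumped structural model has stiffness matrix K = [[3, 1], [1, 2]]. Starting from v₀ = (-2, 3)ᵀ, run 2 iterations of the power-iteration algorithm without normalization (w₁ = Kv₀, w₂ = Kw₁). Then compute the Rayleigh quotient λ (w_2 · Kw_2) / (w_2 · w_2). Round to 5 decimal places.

w1 = Kv₀ = (-3, 4)
w2 = Kw1 = (-5, 5)
Kw2 = (-10, 5)
w2·Kw2 = (-5)·(-10) + 5·5 = 75; w2·w2 = (-5)·(-5) + 5·5 = 50
λ ≈ 75/50 = 1.50000

λ ≈ 1.50000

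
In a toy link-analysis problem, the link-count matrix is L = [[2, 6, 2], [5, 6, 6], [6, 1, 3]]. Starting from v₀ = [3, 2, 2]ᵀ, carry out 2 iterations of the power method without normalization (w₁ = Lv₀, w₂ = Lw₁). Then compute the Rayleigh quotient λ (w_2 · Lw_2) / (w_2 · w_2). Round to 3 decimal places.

w1 = Lv₀ = (2·3 + 6·2 + 2·2; 5·3 + 6·2 + 6·2; 6·3 + 1·2 + 3·2) = (22, 39, 26)
w2 = Lw1 = (2·22 + 6·39 + 2·26; 5·22 + 6·39 + 6·26; 6·22 + 1·39 + 3·26) = (330, 500, 249)
Lw2 = (4158, 6144, 3227)
w2·Lw2 = 330·4158 + 500·6144 + 249·3227 = 5247663; w2·w2 = 330·330 + 500·500 + 249·249 = 420901
λ ≈ 5247663/420901 = 12.468

λ ≈ 12.468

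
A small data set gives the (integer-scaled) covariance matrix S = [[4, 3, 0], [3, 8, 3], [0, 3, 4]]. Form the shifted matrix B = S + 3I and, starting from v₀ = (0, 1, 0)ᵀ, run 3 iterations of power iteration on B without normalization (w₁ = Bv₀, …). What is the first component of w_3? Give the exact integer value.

B = S + 3I has rows (7, 3, 0); (3, 11, 3); (0, 3, 7)
w1 = Bv₀ = (7·0 + 3·1 + 0·0; 3·0 + 11·1 + 3·0; 0·0 + 3·1 + 7·0) = (3, 11, 3)
w2 = Bw1 = (7·3 + 3·11 + 0·3; 3·3 + 11·11 + 3·3; 0·3 + 3·11 + 7·3) = (54, 139, 54)
w3 = Bw2 = (795, 1853, 795)
Requested component of w3: 795

795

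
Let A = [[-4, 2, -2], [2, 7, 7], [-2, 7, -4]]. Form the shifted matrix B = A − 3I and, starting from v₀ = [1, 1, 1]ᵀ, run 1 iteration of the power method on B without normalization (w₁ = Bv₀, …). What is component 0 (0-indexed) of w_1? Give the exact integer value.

-7

B = A − 3I has rows (-7, 2, -2); (2, 4, 7); (-2, 7, -7)
w1 = Bv₀ = (-7, 13, -2)
Requested component of w1: -7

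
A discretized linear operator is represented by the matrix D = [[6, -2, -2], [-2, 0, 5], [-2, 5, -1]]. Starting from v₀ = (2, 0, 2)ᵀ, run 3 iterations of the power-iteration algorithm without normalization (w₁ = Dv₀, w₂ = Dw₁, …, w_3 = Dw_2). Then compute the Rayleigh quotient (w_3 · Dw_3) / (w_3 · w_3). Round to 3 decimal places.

λ ≈ 4.356

w1 = Dv₀ = (8, 6, -6)
w2 = Dw1 = (48, -46, 20)
w3 = Dw2 = (340, 4, -346)
Dw3 = (2724, -2410, -314)
w3·Dw3 = 340·2724 + 4·(-2410) + (-346)·(-314) = 1025164; w3·w3 = 340·340 + 4·4 + (-346)·(-346) = 235332
λ ≈ 1025164/235332 = 4.356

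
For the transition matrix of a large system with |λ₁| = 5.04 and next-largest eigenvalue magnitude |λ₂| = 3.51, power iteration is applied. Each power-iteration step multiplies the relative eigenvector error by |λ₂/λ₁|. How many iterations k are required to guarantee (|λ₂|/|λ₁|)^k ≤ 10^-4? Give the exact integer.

|λ₂/λ₁| = 3.51/5.04 = 0.69643
Need k ≥ ln(10^-4) / ln(0.69643) = -9.2103 / -0.3618 ≈ 25.458
Smallest integer k satisfying the bound: 26

26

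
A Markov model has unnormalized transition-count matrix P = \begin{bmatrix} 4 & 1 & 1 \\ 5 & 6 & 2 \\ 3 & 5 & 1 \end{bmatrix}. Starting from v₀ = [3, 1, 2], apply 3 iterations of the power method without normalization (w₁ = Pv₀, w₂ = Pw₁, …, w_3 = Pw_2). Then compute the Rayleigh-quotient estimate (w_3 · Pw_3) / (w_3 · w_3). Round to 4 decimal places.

w1 = Pv₀ = (4·3 + 1·1 + 1·2; 5·3 + 6·1 + 2·2; 3·3 + 5·1 + 1·2) = (15, 25, 16)
w2 = Pw1 = (4·15 + 1·25 + 1·16; 5·15 + 6·25 + 2·16; 3·15 + 5·25 + 1·16) = (101, 257, 186)
w3 = Pw2 = (847, 2419, 1774)
Pw3 = (7581, 22297, 16410)
w3·Pw3 = 847·7581 + 2419·22297 + 1774·16410 = 89468890; w3·w3 = 847·847 + 2419·2419 + 1774·1774 = 9716046
λ ≈ 89468890/9716046 = 9.2084

λ ≈ 9.2084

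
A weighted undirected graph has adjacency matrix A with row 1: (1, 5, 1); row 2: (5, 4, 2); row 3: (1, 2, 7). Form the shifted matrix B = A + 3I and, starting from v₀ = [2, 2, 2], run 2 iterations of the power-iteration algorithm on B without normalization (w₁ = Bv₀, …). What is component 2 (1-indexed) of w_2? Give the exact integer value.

B = A + 3I has rows (4, 5, 1); (5, 7, 2); (1, 2, 10)
w1 = Bv₀ = (4·2 + 5·2 + 1·2; 5·2 + 7·2 + 2·2; 1·2 + 2·2 + 10·2) = (20, 28, 26)
w2 = Bw1 = (4·20 + 5·28 + 1·26; 5·20 + 7·28 + 2·26; 1·20 + 2·28 + 10·26) = (246, 348, 336)
Requested component of w2: 348

348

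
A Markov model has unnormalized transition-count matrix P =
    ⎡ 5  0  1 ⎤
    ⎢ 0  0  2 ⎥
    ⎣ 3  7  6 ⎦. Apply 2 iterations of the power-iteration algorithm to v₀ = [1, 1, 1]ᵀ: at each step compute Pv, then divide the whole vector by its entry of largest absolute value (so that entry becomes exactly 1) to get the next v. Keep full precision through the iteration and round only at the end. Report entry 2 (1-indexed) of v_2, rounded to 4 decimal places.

Pv0 = (6.00000, 2.00000, 16.00000); divide by 16.00000 → v1 = (0.37500, 0.12500, 1.00000)
Pv1 = (2.87500, 2.00000, 8.00000); divide by 8.00000 → v2 = (0.35938, 0.25000, 1.00000)
Requested entry of v2: 32/128 = 0.2500

0.2500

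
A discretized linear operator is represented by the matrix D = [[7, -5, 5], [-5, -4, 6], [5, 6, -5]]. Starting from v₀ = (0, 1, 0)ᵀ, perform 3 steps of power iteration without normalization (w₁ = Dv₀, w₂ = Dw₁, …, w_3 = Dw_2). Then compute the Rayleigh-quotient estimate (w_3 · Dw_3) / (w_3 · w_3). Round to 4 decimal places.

-12.5089

w1 = Dv₀ = (-5, -4, 6)
w2 = Dw1 = (15, 77, -79)
w3 = Dw2 = (-675, -857, 932)
Dw3 = (4220, 12395, -13177)
w3·Dw3 = (-675)·4220 + (-857)·12395 + 932·(-13177) = -25751979; w3·w3 = (-675)·(-675) + (-857)·(-857) + 932·932 = 2058698
λ ≈ -25751979/2058698 = -12.5089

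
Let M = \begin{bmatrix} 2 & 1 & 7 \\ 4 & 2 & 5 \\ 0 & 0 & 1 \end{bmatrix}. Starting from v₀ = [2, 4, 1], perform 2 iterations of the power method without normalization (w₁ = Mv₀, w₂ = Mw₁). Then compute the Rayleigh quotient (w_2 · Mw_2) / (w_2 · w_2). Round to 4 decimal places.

λ ≈ 4.1581

w1 = Mv₀ = (2·2 + 1·4 + 7·1; 4·2 + 2·4 + 5·1; 0·2 + 0·4 + 1·1) = (15, 21, 1)
w2 = Mw1 = (2·15 + 1·21 + 7·1; 4·15 + 2·21 + 5·1; 0·15 + 0·21 + 1·1) = (58, 107, 1)
Mw2 = (230, 451, 1)
w2·Mw2 = 58·230 + 107·451 + 1·1 = 61598; w2·w2 = 58·58 + 107·107 + 1·1 = 14814
λ ≈ 61598/14814 = 4.1581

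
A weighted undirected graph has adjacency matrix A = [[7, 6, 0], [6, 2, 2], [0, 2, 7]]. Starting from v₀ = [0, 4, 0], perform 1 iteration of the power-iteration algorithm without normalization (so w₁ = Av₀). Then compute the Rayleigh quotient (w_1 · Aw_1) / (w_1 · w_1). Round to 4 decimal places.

10.1818

w1 = Av₀ = (7·0 + 6·4 + 0·0; 6·0 + 2·4 + 2·0; 0·0 + 2·4 + 7·0) = (24, 8, 8)
Aw1 = (216, 176, 72)
w1·Aw1 = 24·216 + 8·176 + 8·72 = 7168; w1·w1 = 24·24 + 8·8 + 8·8 = 704
λ ≈ 7168/704 = 10.1818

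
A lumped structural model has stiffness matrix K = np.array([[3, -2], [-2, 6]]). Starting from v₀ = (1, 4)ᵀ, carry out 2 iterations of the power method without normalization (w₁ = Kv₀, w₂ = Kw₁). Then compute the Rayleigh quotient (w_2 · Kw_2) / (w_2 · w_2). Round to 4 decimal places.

λ ≈ 6.9756

w1 = Kv₀ = (-5, 22)
w2 = Kw1 = (-59, 142)
Kw2 = (-461, 970)
w2·Kw2 = (-59)·(-461) + 142·970 = 164939; w2·w2 = (-59)·(-59) + 142·142 = 23645
λ ≈ 164939/23645 = 6.9756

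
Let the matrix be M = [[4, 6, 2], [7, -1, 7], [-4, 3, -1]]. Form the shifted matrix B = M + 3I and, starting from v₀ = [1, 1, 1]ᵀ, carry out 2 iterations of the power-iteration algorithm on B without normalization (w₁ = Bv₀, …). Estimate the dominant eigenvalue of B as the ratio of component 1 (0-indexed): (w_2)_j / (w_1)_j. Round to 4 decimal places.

μ ≈ 9.0000

B = M + 3I has rows (7, 6, 2); (7, 2, 7); (-4, 3, 2)
w1 = Bv₀ = (7·1 + 6·1 + 2·1; 7·1 + 2·1 + 7·1; (-4)·1 + 3·1 + 2·1) = (15, 16, 1)
w2 = Bw1 = (7·15 + 6·16 + 2·1; 7·15 + 2·16 + 7·1; (-4)·15 + 3·16 + 2·1) = (203, 144, -10)
Ratio: 144/16 = 9.0000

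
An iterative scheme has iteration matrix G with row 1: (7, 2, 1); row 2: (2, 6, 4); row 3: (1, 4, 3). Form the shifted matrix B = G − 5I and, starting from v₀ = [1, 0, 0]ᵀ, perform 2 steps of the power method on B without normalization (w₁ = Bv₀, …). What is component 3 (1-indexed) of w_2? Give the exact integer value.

B = G − 5I has rows (2, 2, 1); (2, 1, 4); (1, 4, -2)
w1 = Bv₀ = (2·1 + 2·0 + 1·0; 2·1 + 1·0 + 4·0; 1·1 + 4·0 + (-2)·0) = (2, 2, 1)
w2 = Bw1 = (2·2 + 2·2 + 1·1; 2·2 + 1·2 + 4·1; 1·2 + 4·2 + (-2)·1) = (9, 10, 8)
Requested component of w2: 8

8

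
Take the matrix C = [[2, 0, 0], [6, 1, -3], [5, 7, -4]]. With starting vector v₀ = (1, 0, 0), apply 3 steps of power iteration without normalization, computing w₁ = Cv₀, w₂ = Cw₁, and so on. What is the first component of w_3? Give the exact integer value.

w1 = Cv₀ = (2, 6, 5)
w2 = Cw1 = (4, 3, 32)
w3 = Cw2 = (8, -69, -87)
The requested component of w3 is 8.

8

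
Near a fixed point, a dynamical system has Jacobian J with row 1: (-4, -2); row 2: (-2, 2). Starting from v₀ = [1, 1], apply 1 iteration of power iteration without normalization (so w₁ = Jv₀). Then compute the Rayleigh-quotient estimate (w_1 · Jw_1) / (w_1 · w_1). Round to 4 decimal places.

-4.0000

w1 = Jv₀ = ((-4)·1 + (-2)·1; (-2)·1 + 2·1) = (-6, 0)
Jw1 = (24, 12)
w1·Jw1 = (-6)·24 + 0·12 = -144; w1·w1 = (-6)·(-6) + 0·0 = 36
λ ≈ -144/36 = -4.0000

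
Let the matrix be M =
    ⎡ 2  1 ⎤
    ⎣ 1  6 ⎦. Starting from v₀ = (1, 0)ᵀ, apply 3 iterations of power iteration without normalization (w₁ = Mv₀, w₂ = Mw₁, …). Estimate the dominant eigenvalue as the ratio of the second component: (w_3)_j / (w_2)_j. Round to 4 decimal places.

w1 = Mv₀ = (2·1 + 1·0; 1·1 + 6·0) = (2, 1)
w2 = Mw1 = (2·2 + 1·1; 1·2 + 6·1) = (5, 8)
w3 = Mw2 = (18, 53)
Ratio at component: 53 / 8 = 6.6250

6.6250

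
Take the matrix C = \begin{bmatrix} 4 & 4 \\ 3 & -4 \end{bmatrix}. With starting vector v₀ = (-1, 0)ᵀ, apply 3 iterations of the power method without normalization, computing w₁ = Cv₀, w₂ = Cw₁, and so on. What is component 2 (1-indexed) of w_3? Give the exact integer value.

-84

w1 = Cv₀ = (4·(-1) + 4·0; 3·(-1) + (-4)·0) = (-4, -3)
w2 = Cw1 = (4·(-4) + 4·(-3); 3·(-4) + (-4)·(-3)) = (-28, 0)
w3 = Cw2 = (-112, -84)
The requested component of w3 is -84.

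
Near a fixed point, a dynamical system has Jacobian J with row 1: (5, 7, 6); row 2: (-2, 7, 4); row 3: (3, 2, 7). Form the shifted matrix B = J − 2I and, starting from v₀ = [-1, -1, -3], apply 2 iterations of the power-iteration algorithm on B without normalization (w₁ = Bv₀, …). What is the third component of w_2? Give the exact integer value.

B = J − 2I has rows (3, 7, 6); (-2, 5, 4); (3, 2, 5)
w1 = Bv₀ = (-28, -15, -20)
w2 = Bw1 = (-309, -99, -214)
Requested component of w2: -214

-214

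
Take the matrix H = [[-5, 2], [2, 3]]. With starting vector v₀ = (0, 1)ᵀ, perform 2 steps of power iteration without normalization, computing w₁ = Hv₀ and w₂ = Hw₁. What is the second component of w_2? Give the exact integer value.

13

w1 = Hv₀ = ((-5)·0 + 2·1; 2·0 + 3·1) = (2, 3)
w2 = Hw1 = ((-5)·2 + 2·3; 2·2 + 3·3) = (-4, 13)
The requested component of w2 is 13.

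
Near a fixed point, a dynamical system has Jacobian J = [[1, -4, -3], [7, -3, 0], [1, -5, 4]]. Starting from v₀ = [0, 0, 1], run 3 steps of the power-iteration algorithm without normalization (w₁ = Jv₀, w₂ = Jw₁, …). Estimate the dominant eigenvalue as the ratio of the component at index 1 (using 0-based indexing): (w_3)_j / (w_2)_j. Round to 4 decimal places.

2.0000

w1 = Jv₀ = (1·0 + (-4)·0 + (-3)·1; 7·0 + (-3)·0 + 0·1; 1·0 + (-5)·0 + 4·1) = (-3, 0, 4)
w2 = Jw1 = (1·(-3) + (-4)·0 + (-3)·4; 7·(-3) + (-3)·0 + 0·4; 1·(-3) + (-5)·0 + 4·4) = (-15, -21, 13)
w3 = Jw2 = (30, -42, 142)
Ratio at component: -42 / -21 = 2.0000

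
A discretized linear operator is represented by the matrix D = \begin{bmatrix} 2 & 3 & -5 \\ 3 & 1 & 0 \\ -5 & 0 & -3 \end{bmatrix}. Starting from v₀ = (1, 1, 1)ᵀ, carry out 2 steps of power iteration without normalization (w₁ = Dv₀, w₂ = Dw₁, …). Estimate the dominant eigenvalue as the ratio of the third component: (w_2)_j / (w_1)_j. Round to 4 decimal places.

w1 = Dv₀ = (2·1 + 3·1 + (-5)·1; 3·1 + 1·1 + 0·1; (-5)·1 + 0·1 + (-3)·1) = (0, 4, -8)
w2 = Dw1 = (2·0 + 3·4 + (-5)·(-8); 3·0 + 1·4 + 0·(-8); (-5)·0 + 0·4 + (-3)·(-8)) = (52, 4, 24)
Ratio at component: 24 / -8 = -3.0000

λ ≈ -3.0000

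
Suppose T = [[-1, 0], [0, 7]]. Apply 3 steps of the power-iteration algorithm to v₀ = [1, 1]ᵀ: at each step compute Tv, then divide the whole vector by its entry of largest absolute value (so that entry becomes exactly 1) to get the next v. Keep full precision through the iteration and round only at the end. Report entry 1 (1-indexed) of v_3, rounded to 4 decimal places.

Tv0 = (-1.00000, 7.00000); divide by 7.00000 → v1 = (-0.14286, 1.00000)
Tv1 = (0.14286, 7.00000); divide by 7.00000 → v2 = (0.02041, 1.00000)
Tv2 = (-0.02041, 7.00000); divide by 7.00000 → v3 = (-0.00292, 1.00000)
Requested entry of v3: -1/343 = -0.0029

-0.0029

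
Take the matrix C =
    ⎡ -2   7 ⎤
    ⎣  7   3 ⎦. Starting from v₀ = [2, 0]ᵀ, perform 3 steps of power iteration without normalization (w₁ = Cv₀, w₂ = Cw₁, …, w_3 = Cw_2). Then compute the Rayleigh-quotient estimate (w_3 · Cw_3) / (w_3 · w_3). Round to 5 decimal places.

w1 = Cv₀ = (-4, 14)
w2 = Cw1 = (106, 14)
w3 = Cw2 = (-114, 784)
Cw3 = (5716, 1554)
w3·Cw3 = (-114)·5716 + 784·1554 = 566712; w3·w3 = (-114)·(-114) + 784·784 = 627652
λ ≈ 566712/627652 = 0.90291

0.90291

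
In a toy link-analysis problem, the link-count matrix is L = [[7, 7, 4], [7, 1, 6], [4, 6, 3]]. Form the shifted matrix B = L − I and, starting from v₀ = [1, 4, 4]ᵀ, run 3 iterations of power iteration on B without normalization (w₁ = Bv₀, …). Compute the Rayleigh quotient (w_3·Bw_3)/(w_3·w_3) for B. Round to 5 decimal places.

B = L − I has rows (6, 7, 4); (7, 0, 6); (4, 6, 2)
w1 = Bv₀ = (6·1 + 7·4 + 4·4; 7·1 + 0·4 + 6·4; 4·1 + 6·4 + 2·4) = (50, 31, 36)
w2 = Bw1 = (6·50 + 7·31 + 4·36; 7·50 + 0·31 + 6·36; 4·50 + 6·31 + 2·36) = (661, 566, 458)
w3 = Bw2 = (9760, 7375, 6956)
Bw3 = (138009, 110056, 97202)
w3·Bw3 = 2834767952; w3·w3 = 198034161; μ ≈ 2834767952/198034161 = 14.31454

μ ≈ 14.31454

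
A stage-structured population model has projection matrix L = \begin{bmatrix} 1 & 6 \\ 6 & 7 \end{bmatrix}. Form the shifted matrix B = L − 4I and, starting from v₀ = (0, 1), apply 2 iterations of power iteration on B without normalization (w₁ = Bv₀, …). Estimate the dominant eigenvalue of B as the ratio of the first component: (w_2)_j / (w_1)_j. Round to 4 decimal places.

μ ≈ 0.0000

B = L − 4I has rows (-3, 6); (6, 3)
w1 = Bv₀ = ((-3)·0 + 6·1; 6·0 + 3·1) = (6, 3)
w2 = Bw1 = ((-3)·6 + 6·3; 6·6 + 3·3) = (0, 45)
Ratio: 0/6 = 0.0000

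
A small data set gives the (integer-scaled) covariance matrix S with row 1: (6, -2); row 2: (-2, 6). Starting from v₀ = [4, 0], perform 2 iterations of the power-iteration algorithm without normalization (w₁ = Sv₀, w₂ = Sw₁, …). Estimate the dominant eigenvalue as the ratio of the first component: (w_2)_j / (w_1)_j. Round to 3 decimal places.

λ ≈ 6.667

w1 = Sv₀ = (24, -8)
w2 = Sw1 = (160, -96)
Ratio at component: 160 / 24 = 6.667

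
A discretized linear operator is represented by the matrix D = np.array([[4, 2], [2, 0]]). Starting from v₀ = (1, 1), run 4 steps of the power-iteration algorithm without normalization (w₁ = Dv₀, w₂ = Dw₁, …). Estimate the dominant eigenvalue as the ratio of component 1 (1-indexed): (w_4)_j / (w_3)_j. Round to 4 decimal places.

w1 = Dv₀ = (4·1 + 2·1; 2·1 + 0·1) = (6, 2)
w2 = Dw1 = (4·6 + 2·2; 2·6 + 0·2) = (28, 12)
w3 = Dw2 = (136, 56)
w4 = Dw3 = (656, 272)
Ratio at component: 656 / 136 = 4.8235

λ ≈ 4.8235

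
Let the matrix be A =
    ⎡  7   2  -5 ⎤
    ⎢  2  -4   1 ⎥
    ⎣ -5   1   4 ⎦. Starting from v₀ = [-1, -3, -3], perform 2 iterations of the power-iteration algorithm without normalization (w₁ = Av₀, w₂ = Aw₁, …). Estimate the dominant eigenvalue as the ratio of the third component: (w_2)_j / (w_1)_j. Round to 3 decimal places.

w1 = Av₀ = (7·(-1) + 2·(-3) + (-5)·(-3); 2·(-1) + (-4)·(-3) + 1·(-3); (-5)·(-1) + 1·(-3) + 4·(-3)) = (2, 7, -10)
w2 = Aw1 = (7·2 + 2·7 + (-5)·(-10); 2·2 + (-4)·7 + 1·(-10); (-5)·2 + 1·7 + 4·(-10)) = (78, -34, -43)
Ratio at component: -43 / -10 = 4.300

4.300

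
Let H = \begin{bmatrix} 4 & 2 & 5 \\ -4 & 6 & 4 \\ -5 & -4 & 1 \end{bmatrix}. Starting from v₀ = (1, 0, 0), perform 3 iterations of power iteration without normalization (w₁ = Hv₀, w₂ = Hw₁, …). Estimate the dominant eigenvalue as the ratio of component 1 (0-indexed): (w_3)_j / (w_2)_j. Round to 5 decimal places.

λ ≈ 5.46667

w1 = Hv₀ = (4, -4, -5)
w2 = Hw1 = (-17, -60, -9)
w3 = Hw2 = (-233, -328, 316)
Ratio at component: -328 / -60 = 5.46667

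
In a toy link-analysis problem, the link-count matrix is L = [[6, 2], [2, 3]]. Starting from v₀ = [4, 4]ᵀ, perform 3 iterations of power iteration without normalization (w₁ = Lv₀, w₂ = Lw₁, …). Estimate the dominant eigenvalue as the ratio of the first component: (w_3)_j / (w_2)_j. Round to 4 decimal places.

7.0690

w1 = Lv₀ = (6·4 + 2·4; 2·4 + 3·4) = (32, 20)
w2 = Lw1 = (6·32 + 2·20; 2·32 + 3·20) = (232, 124)
w3 = Lw2 = (1640, 836)
Ratio at component: 1640 / 232 = 7.0690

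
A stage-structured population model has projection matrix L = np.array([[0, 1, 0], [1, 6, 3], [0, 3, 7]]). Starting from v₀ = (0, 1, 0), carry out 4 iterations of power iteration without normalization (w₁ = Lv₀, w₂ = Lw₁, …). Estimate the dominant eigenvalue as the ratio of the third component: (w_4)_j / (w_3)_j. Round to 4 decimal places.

λ ≈ 9.9124

w1 = Lv₀ = (1, 6, 3)
w2 = Lw1 = (6, 46, 39)
w3 = Lw2 = (46, 399, 411)
w4 = Lw3 = (399, 3673, 4074)
Ratio at component: 4074 / 411 = 9.9124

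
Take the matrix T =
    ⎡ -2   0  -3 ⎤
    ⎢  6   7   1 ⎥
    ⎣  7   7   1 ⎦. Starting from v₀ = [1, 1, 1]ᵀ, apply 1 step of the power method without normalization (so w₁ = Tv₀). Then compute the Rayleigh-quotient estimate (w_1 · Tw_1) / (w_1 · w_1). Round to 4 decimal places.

5.6211

w1 = Tv₀ = (-5, 14, 15)
Tw1 = (-35, 83, 78)
w1·Tw1 = (-5)·(-35) + 14·83 + 15·78 = 2507; w1·w1 = (-5)·(-5) + 14·14 + 15·15 = 446
λ ≈ 2507/446 = 5.6211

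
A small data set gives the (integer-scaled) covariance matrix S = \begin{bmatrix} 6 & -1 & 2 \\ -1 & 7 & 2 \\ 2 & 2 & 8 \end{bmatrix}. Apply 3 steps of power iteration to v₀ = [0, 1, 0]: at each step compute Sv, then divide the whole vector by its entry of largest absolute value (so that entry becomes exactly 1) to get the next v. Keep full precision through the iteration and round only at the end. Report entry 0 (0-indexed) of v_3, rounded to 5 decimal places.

Sv0 = (-1.000000, 7.000000, 2.000000); divide by 7.000000 → v1 = (-0.142857, 1.000000, 0.285714)
Sv1 = (-1.285714, 7.714286, 4.000000); divide by 7.714286 → v2 = (-0.166667, 1.000000, 0.518519)
Sv2 = (-0.962963, 8.203704, 5.814815); divide by 8.203704 → v3 = (-0.117381, 1.000000, 0.708804)
Requested entry of v3: -52/443 = -0.11738

-0.11738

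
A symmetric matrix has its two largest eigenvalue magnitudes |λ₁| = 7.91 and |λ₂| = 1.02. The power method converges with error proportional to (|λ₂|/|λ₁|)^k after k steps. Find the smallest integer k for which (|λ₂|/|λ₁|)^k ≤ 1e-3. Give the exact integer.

4

|λ₂/λ₁| = 1.02/7.91 = 0.12895
Need k ≥ ln(1e-3) / ln(0.12895) = -6.9078 / -2.0483 ≈ 3.372
Smallest integer k satisfying the bound: 4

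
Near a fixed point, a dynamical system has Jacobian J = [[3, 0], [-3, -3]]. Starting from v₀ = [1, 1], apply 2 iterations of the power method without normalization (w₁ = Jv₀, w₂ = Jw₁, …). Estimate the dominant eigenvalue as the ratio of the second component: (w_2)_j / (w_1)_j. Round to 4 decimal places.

w1 = Jv₀ = (3·1 + 0·1; (-3)·1 + (-3)·1) = (3, -6)
w2 = Jw1 = (3·3 + 0·(-6); (-3)·3 + (-3)·(-6)) = (9, 9)
Ratio at component: 9 / -6 = -1.5000

-1.5000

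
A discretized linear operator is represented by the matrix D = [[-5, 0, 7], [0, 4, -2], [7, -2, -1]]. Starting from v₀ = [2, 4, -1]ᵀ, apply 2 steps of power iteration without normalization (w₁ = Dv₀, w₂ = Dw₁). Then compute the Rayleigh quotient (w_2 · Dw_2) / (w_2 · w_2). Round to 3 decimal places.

λ ≈ -7.756

w1 = Dv₀ = ((-5)·2 + 0·4 + 7·(-1); 0·2 + 4·4 + (-2)·(-1); 7·2 + (-2)·4 + (-1)·(-1)) = (-17, 18, 7)
w2 = Dw1 = ((-5)·(-17) + 0·18 + 7·7; 0·(-17) + 4·18 + (-2)·7; 7·(-17) + (-2)·18 + (-1)·7) = (134, 58, -162)
Dw2 = (-1804, 556, 984)
w2·Dw2 = 134·(-1804) + 58·556 + (-162)·984 = -368896; w2·w2 = 134·134 + 58·58 + (-162)·(-162) = 47564
λ ≈ -368896/47564 = -7.756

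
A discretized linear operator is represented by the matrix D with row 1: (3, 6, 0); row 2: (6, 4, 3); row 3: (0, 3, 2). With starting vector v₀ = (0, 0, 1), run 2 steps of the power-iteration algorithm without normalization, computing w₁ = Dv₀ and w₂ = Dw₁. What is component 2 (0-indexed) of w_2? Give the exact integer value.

w1 = Dv₀ = (3·0 + 6·0 + 0·1; 6·0 + 4·0 + 3·1; 0·0 + 3·0 + 2·1) = (0, 3, 2)
w2 = Dw1 = (3·0 + 6·3 + 0·2; 6·0 + 4·3 + 3·2; 0·0 + 3·3 + 2·2) = (18, 18, 13)
The requested component of w2 is 13.

13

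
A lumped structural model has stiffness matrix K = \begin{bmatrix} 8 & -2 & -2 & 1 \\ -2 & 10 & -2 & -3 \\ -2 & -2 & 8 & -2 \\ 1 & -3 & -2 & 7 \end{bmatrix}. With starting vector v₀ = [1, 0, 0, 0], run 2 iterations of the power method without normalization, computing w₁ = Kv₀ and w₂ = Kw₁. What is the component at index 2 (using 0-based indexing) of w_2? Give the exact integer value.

w1 = Kv₀ = (8·1 + (-2)·0 + (-2)·0 + 1·0; (-2)·1 + 10·0 + (-2)·0 + (-3)·0; (-2)·1 + (-2)·0 + 8·0 + (-2)·0; 1·1 + (-3)·0 + (-2)·0 + 7·0) = (8, -2, -2, 1)
w2 = Kw1 = (8·8 + (-2)·(-2) + (-2)·(-2) + 1·1; (-2)·8 + 10·(-2) + (-2)·(-2) + (-3)·1; (-2)·8 + (-2)·(-2) + 8·(-2) + (-2)·1; 1·8 + (-3)·(-2) + (-2)·(-2) + 7·1) = (73, -35, -30, 25)
The requested component of w2 is -30.

-30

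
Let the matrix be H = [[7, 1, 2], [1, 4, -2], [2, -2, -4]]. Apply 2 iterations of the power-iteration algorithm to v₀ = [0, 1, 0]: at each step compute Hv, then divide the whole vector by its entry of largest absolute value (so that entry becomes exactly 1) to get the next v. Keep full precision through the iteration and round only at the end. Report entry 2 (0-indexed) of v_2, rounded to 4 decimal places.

Hv0 = (1.00000, 4.00000, -2.00000); divide by 4.00000 → v1 = (0.25000, 1.00000, -0.50000)
Hv1 = (1.75000, 5.25000, 0.50000); divide by 5.25000 → v2 = (0.33333, 1.00000, 0.09524)
Requested entry of v2: 2/21 = 0.0952

0.0952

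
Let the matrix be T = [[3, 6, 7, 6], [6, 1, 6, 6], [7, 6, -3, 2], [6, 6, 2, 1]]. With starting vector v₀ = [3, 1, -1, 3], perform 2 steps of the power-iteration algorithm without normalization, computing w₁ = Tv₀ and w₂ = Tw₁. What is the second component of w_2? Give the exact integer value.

553

w1 = Tv₀ = (26, 31, 36, 25)
w2 = Tw1 = (666, 553, 310, 439)
The requested component of w2 is 553.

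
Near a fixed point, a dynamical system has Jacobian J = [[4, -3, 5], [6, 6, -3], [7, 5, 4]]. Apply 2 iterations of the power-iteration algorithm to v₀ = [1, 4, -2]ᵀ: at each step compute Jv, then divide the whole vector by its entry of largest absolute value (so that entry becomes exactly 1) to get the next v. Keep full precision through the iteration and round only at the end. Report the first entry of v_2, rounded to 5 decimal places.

Jv0 = (-18.000000, 36.000000, 19.000000); divide by 36.000000 → v1 = (-0.500000, 1.000000, 0.527778)
Jv1 = (-2.361111, 1.416667, 3.611111); divide by 3.611111 → v2 = (-0.653846, 0.392308, 1.000000)
Requested entry of v2: -85/130 = -0.65385

-0.65385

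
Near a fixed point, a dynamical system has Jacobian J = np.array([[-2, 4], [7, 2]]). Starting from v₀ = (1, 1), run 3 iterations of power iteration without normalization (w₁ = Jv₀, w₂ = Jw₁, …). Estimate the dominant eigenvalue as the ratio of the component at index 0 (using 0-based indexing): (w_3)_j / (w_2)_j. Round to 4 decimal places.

2.0000

w1 = Jv₀ = (2, 9)
w2 = Jw1 = (32, 32)
w3 = Jw2 = (64, 288)
Ratio at component: 64 / 32 = 2.0000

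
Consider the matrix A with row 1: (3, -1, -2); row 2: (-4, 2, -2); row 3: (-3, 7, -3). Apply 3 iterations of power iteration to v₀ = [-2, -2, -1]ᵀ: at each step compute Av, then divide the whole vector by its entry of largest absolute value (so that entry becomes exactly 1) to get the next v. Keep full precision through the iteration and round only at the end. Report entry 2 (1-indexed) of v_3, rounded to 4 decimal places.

Av0 = (-2.00000, 6.00000, -5.00000); divide by 6.00000 → v1 = (-0.33333, 1.00000, -0.83333)
Av1 = (-0.33333, 5.00000, 10.50000); divide by 10.50000 → v2 = (-0.03175, 0.47619, 1.00000)
Av2 = (-2.57143, -0.92063, 0.42857); divide by -2.57143 → v3 = (1.00000, 0.35802, -0.16667)
Requested entry of v3: -58/-162 = 0.3580

0.3580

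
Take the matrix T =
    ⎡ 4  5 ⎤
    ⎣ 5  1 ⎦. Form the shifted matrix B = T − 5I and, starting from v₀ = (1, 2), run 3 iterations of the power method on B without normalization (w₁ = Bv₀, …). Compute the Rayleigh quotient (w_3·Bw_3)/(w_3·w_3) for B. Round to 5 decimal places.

μ ≈ -7.64234

B = T − 5I has rows (-1, 5); (5, -4)
w1 = Bv₀ = ((-1)·1 + 5·2; 5·1 + (-4)·2) = (9, -3)
w2 = Bw1 = ((-1)·9 + 5·(-3); 5·9 + (-4)·(-3)) = (-24, 57)
w3 = Bw2 = (309, -348)
Bw3 = (-2049, 2937)
w3·Bw3 = -1655217; w3·w3 = 216585; μ ≈ -1655217/216585 = -7.64234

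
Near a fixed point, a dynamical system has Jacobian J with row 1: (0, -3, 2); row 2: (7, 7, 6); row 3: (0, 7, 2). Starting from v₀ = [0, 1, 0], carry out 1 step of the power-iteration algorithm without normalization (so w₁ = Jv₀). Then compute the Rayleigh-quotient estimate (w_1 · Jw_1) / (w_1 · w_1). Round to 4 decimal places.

w1 = Jv₀ = (0·0 + (-3)·1 + 2·0; 7·0 + 7·1 + 6·0; 0·0 + 7·1 + 2·0) = (-3, 7, 7)
Jw1 = (-7, 70, 63)
w1·Jw1 = (-3)·(-7) + 7·70 + 7·63 = 952; w1·w1 = (-3)·(-3) + 7·7 + 7·7 = 107
λ ≈ 952/107 = 8.8972

8.8972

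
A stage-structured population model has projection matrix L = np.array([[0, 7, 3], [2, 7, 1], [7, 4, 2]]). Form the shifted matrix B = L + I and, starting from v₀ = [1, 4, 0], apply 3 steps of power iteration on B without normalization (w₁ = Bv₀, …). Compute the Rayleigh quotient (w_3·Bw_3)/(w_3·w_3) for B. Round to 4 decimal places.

11.5821

B = L + I has rows (1, 7, 3); (2, 8, 1); (7, 4, 3)
w1 = Bv₀ = (1·1 + 7·4 + 3·0; 2·1 + 8·4 + 1·0; 7·1 + 4·4 + 3·0) = (29, 34, 23)
w2 = Bw1 = (1·29 + 7·34 + 3·23; 2·29 + 8·34 + 1·23; 7·29 + 4·34 + 3·23) = (336, 353, 408)
w3 = Bw2 = (4031, 3904, 4988)
Bw3 = (46323, 44282, 58797)
w3·Bw3 = 652884377; w3·w3 = 56370321; μ ≈ 652884377/56370321 = 11.5821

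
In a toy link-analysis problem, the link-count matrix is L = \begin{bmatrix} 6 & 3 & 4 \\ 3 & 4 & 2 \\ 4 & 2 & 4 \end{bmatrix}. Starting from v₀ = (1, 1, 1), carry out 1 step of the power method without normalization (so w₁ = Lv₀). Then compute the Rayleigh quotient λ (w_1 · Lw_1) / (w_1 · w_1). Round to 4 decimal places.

w1 = Lv₀ = (6·1 + 3·1 + 4·1; 3·1 + 4·1 + 2·1; 4·1 + 2·1 + 4·1) = (13, 9, 10)
Lw1 = (145, 95, 110)
w1·Lw1 = 13·145 + 9·95 + 10·110 = 3840; w1·w1 = 13·13 + 9·9 + 10·10 = 350
λ ≈ 3840/350 = 10.9714

10.9714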